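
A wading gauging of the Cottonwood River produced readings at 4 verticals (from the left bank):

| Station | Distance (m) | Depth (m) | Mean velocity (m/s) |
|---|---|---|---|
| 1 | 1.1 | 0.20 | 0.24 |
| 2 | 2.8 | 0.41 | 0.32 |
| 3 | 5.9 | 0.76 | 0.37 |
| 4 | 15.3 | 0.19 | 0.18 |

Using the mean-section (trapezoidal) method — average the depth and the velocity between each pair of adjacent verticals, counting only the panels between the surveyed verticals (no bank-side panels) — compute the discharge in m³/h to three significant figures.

Panel 1-2: Δb = 1.7 m, d̄ = (0.20+0.41)/2 = 0.305, v̄ = (0.24+0.32)/2 = 0.28 → q = 1.7×0.305×0.28 = 0.1452 m³/s
Panel 2-3: Δb = 3.1 m, d̄ = (0.41+0.76)/2 = 0.585, v̄ = (0.32+0.37)/2 = 0.345 → q = 3.1×0.585×0.345 = 0.6257 m³/s
Panel 3-4: Δb = 9.4 m, d̄ = (0.76+0.19)/2 = 0.475, v̄ = (0.37+0.18)/2 = 0.275 → q = 9.4×0.475×0.275 = 1.228 m³/s
Q = Σ q = 1.999 m³/s
= 1.999 × 3600 = 7195 m³/h

7200 m³/h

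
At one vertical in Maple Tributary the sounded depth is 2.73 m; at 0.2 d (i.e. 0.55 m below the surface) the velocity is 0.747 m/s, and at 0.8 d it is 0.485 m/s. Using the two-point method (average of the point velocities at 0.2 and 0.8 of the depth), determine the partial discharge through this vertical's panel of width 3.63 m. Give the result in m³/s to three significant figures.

6.10 m³/s

v̄ = (0.747 + 0.485) / 2 = 0.6160 m/s
q = v̄ × d × w = 0.6160 × 2.73 × 3.63 = 6.104 m³/s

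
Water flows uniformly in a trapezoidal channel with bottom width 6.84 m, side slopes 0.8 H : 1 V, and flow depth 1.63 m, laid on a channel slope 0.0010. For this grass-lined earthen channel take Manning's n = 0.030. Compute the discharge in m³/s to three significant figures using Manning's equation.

A = (b + z·y)·y = (6.84 + 0.8×1.63)×1.63 = 13.27 m²
P = b + 2y√(1+z²) = 6.84 + 2×1.63×√(1+0.8²) = 11.01 m
R = A/P = 13.27/11.01 = 1.205 m
Q = (1/n)·A·R^(2/3)·S^(1/2) = (1/0.030) × 13.27 × 1.205^(2/3) × 0.0010^(1/2) = 15.85 m³/s

15.8 m³/s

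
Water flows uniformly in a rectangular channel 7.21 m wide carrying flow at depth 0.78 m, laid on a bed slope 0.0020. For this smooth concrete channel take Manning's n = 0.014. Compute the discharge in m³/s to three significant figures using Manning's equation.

13.4 m³/s

A = b·y = 7.21 × 0.78 = 5.624 m²
P = b + 2y = 7.21 + 2×0.78 = 8.770 m
R = A/P = 5.624/8.770 = 0.6413 m
Q = (1/n)·A·R^(2/3)·S^(1/2) = (1/0.014) × 5.624 × 0.6413^(2/3) × 0.0020^(1/2) = 13.36 m³/s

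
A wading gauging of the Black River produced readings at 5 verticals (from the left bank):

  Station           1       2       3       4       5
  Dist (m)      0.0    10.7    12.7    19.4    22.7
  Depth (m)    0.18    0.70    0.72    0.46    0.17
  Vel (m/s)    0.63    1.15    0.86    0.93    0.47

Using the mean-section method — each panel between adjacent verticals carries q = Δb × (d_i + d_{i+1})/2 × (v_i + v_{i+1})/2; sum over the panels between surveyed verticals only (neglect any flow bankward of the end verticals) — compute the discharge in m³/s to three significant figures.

9.88 m³/s

Panel 1-2: Δb = 10.7 m, d̄ = (0.18+0.70)/2 = 0.44, v̄ = (0.63+1.15)/2 = 0.89 → q = 10.7×0.44×0.89 = 4.190 m³/s
Panel 2-3: Δb = 2 m, d̄ = (0.70+0.72)/2 = 0.71, v̄ = (1.15+0.86)/2 = 1.005 → q = 2×0.71×1.005 = 1.427 m³/s
Panel 3-4: Δb = 6.7 m, d̄ = (0.72+0.46)/2 = 0.59, v̄ = (0.86+0.93)/2 = 0.895 → q = 6.7×0.59×0.895 = 3.538 m³/s
Panel 4-5: Δb = 3.3 m, d̄ = (0.46+0.17)/2 = 0.315, v̄ = (0.93+0.47)/2 = 0.7 → q = 3.3×0.315×0.7 = 0.7277 m³/s
Q = Σ q = 9.883 m³/s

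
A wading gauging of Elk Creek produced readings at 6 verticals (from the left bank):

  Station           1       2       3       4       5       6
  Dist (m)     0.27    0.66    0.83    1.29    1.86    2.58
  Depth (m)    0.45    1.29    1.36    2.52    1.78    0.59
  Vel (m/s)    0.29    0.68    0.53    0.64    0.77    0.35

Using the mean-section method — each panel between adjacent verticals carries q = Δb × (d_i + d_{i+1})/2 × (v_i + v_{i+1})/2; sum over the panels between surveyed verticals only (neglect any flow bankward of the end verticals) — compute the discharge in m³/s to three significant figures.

Panel 1-2: Δb = 0.39 m, d̄ = (0.45+1.29)/2 = 0.87, v̄ = (0.29+0.68)/2 = 0.485 → q = 0.39×0.87×0.485 = 0.1646 m³/s
Panel 2-3: Δb = 0.17 m, d̄ = (1.29+1.36)/2 = 1.325, v̄ = (0.68+0.53)/2 = 0.605 → q = 0.17×1.325×0.605 = 0.1363 m³/s
Panel 3-4: Δb = 0.46 m, d̄ = (1.36+2.52)/2 = 1.94, v̄ = (0.53+0.64)/2 = 0.585 → q = 0.46×1.94×0.585 = 0.5221 m³/s
Panel 4-5: Δb = 0.57 m, d̄ = (2.52+1.78)/2 = 2.15, v̄ = (0.64+0.77)/2 = 0.705 → q = 0.57×2.15×0.705 = 0.8640 m³/s
Panel 5-6: Δb = 0.72 m, d̄ = (1.78+0.59)/2 = 1.185, v̄ = (0.77+0.35)/2 = 0.56 → q = 0.72×1.185×0.56 = 0.4778 m³/s
Q = Σ q = 2.165 m³/s

2.16 m³/s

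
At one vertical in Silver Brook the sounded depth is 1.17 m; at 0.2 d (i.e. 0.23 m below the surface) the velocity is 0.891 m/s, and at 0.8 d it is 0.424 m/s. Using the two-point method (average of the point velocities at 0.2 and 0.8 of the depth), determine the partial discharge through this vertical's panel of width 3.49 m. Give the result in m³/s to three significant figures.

2.68 m³/s

v̄ = (0.891 + 0.424) / 2 = 0.6575 m/s
q = v̄ × d × w = 0.6575 × 1.17 × 3.49 = 2.685 m³/s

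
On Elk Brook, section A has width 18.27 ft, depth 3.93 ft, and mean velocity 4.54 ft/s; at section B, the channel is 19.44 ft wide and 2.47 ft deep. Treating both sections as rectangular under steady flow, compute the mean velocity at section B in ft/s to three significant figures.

6.79 ft/s

Q = A₁V₁ = (18.27×3.93) × 4.54 = 326.0 ft³/s
A₂ = 19.44 × 2.47 = 48.02 ft²
V₂ = Q/A₂ = 326.0/48.02 = 6.789 ft/s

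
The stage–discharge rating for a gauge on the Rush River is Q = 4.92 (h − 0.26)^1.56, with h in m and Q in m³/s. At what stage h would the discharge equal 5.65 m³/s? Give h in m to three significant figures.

h − h₀ = (Q/C)^(1/b) = (5.65/4.92)^(1/1.56) = 1.093 m
h = 0.26 + 1.093 = 1.353 m

1.35 m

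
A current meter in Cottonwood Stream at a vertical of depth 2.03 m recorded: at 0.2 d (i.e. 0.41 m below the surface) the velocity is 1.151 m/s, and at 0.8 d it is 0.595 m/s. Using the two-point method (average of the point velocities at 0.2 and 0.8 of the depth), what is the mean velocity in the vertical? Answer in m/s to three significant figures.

0.873 m/s

v̄ = (1.151 + 0.595) / 2 = 0.8730 m/s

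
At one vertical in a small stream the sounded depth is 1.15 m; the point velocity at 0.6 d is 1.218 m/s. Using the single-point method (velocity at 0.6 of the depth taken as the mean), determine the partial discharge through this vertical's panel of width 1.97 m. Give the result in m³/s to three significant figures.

2.76 m³/s

v̄ = v₀.₆ = 1.218 m/s
q = v̄ × d × w = 1.218 × 1.15 × 1.97 = 2.759 m³/s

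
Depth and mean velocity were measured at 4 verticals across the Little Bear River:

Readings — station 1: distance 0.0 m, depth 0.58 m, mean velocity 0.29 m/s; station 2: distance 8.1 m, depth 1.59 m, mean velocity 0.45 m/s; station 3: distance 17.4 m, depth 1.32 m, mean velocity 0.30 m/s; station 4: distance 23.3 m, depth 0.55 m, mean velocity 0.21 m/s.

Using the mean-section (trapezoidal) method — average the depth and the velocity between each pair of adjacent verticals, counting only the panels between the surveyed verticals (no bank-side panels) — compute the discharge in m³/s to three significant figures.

Panel 1-2: Δb = 8.1 m, d̄ = (0.58+1.59)/2 = 1.085, v̄ = (0.29+0.45)/2 = 0.37 → q = 8.1×1.085×0.37 = 3.252 m³/s
Panel 2-3: Δb = 9.3 m, d̄ = (1.59+1.32)/2 = 1.455, v̄ = (0.45+0.30)/2 = 0.375 → q = 9.3×1.455×0.375 = 5.074 m³/s
Panel 3-4: Δb = 5.9 m, d̄ = (1.32+0.55)/2 = 0.935, v̄ = (0.30+0.21)/2 = 0.255 → q = 5.9×0.935×0.255 = 1.407 m³/s
Q = Σ q = 9.733 m³/s

9.73 m³/s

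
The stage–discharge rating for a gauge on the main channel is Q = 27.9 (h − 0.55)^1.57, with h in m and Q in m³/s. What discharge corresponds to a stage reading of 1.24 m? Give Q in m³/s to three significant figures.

Q = 27.9 × (1.24 − 0.55)^1.57 = 27.9 × 0.69^1.57 = 15.58 m³/s

15.6 m³/s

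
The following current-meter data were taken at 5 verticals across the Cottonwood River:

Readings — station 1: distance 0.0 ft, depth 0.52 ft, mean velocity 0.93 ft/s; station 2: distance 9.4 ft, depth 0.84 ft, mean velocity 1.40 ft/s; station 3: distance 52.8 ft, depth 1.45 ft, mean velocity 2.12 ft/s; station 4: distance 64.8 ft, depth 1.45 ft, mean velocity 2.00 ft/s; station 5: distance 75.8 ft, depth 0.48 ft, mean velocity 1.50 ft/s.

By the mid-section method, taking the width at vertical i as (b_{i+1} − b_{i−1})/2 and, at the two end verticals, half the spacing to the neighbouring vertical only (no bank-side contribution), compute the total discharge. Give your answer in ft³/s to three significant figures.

w_1 = (9.4 − 0.0)/2 = 4.7 ft; q_1 = 0.93 × 0.52 × 4.7 = 2.273 ft³/s
w_2 = (52.8 − 0.0)/2 = 26.4 ft; q_2 = 1.40 × 0.84 × 26.4 = 31.05 ft³/s
w_3 = (64.8 − 9.4)/2 = 27.7 ft; q_3 = 2.12 × 1.45 × 27.7 = 85.15 ft³/s
w_4 = (75.8 − 52.8)/2 = 11.5 ft; q_4 = 2.00 × 1.45 × 11.5 = 33.35 ft³/s
w_5 = (75.8 − 64.8)/2 = 5.5 ft; q_5 = 1.50 × 0.48 × 5.5 = 3.960 ft³/s
Q = Σ qᵢ = 155.8 ft³/s

156 ft³/s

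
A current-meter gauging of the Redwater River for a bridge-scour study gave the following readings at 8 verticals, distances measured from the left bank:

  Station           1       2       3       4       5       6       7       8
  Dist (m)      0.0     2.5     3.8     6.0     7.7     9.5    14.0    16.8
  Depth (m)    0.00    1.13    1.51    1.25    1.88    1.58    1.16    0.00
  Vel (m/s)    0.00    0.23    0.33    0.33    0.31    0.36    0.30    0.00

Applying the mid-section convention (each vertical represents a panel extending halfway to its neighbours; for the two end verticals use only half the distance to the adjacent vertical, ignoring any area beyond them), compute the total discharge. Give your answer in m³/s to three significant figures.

w_2 = (3.8 − 0.0)/2 = 1.9 m; q_2 = 0.23 × 1.13 × 1.9 = 0.4938 m³/s
w_3 = (6.0 − 2.5)/2 = 1.75 m; q_3 = 0.33 × 1.51 × 1.75 = 0.8720 m³/s
w_4 = (7.7 − 3.8)/2 = 1.95 m; q_4 = 0.33 × 1.25 × 1.95 = 0.8044 m³/s
w_5 = (9.5 − 6.0)/2 = 1.75 m; q_5 = 0.31 × 1.88 × 1.75 = 1.020 m³/s
w_6 = (14.0 − 7.7)/2 = 3.15 m; q_6 = 0.36 × 1.58 × 3.15 = 1.792 m³/s
w_7 = (16.8 − 9.5)/2 = 3.65 m; q_7 = 0.30 × 1.16 × 3.65 = 1.270 m³/s
Stations 1, 8 contribute zero (depth or velocity is 0).
Q = Σ qᵢ = 6.252 m³/s

6.25 m³/s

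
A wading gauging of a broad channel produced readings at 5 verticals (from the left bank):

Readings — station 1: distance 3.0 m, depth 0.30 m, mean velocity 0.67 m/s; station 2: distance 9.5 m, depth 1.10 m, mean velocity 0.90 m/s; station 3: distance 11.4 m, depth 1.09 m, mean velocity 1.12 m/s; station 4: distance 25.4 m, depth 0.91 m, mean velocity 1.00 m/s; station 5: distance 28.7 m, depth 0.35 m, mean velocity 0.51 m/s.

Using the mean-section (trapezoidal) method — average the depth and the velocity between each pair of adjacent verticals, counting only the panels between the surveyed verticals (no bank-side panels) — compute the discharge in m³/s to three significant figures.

22.1 m³/s

Panel 1-2: Δb = 6.5 m, d̄ = (0.30+1.10)/2 = 0.7, v̄ = (0.67+0.90)/2 = 0.785 → q = 6.5×0.7×0.785 = 3.572 m³/s
Panel 2-3: Δb = 1.9 m, d̄ = (1.10+1.09)/2 = 1.095, v̄ = (0.90+1.12)/2 = 1.01 → q = 1.9×1.095×1.01 = 2.101 m³/s
Panel 3-4: Δb = 14 m, d̄ = (1.09+0.91)/2 = 1, v̄ = (1.12+1.00)/2 = 1.06 → q = 14×1×1.06 = 14.84 m³/s
Panel 4-5: Δb = 3.3 m, d̄ = (0.91+0.35)/2 = 0.63, v̄ = (1.00+0.51)/2 = 0.755 → q = 3.3×0.63×0.755 = 1.570 m³/s
Q = Σ q = 22.08 m³/s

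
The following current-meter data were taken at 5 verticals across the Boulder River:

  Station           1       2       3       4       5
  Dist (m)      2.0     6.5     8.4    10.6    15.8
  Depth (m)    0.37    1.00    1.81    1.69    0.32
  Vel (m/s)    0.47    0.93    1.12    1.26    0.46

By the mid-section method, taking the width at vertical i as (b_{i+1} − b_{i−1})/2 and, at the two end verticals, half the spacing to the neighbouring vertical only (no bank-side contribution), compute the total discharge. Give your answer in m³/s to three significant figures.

w_1 = (6.5 − 2.0)/2 = 2.25 m; q_1 = 0.47 × 0.37 × 2.25 = 0.3913 m³/s
w_2 = (8.4 − 2.0)/2 = 3.2 m; q_2 = 0.93 × 1.00 × 3.2 = 2.976 m³/s
w_3 = (10.6 − 6.5)/2 = 2.05 m; q_3 = 1.12 × 1.81 × 2.05 = 4.156 m³/s
w_4 = (15.8 − 8.4)/2 = 3.7 m; q_4 = 1.26 × 1.69 × 3.7 = 7.879 m³/s
w_5 = (15.8 − 10.6)/2 = 2.6 m; q_5 = 0.46 × 0.32 × 2.6 = 0.3827 m³/s
Q = Σ qᵢ = 15.78 m³/s

15.8 m³/s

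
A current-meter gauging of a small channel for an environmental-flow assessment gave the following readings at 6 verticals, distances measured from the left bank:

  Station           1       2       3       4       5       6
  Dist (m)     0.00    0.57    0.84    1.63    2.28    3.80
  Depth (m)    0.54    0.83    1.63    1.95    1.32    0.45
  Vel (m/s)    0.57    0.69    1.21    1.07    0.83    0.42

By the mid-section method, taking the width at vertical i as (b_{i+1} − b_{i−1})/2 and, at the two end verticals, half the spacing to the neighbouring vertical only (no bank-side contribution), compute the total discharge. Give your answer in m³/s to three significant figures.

w_1 = (0.57 − 0.00)/2 = 0.285 m; q_1 = 0.57 × 0.54 × 0.285 = 0.08772 m³/s
w_2 = (0.84 − 0.00)/2 = 0.42 m; q_2 = 0.69 × 0.83 × 0.42 = 0.2405 m³/s
w_3 = (1.63 − 0.57)/2 = 0.53 m; q_3 = 1.21 × 1.63 × 0.53 = 1.045 m³/s
w_4 = (2.28 − 0.84)/2 = 0.72 m; q_4 = 1.07 × 1.95 × 0.72 = 1.502 m³/s
w_5 = (3.80 − 1.63)/2 = 1.085 m; q_5 = 0.83 × 1.32 × 1.085 = 1.189 m³/s
w_6 = (3.80 − 2.28)/2 = 0.76 m; q_6 = 0.42 × 0.45 × 0.76 = 0.1436 m³/s
Q = Σ qᵢ = 4.208 m³/s

4.21 m³/s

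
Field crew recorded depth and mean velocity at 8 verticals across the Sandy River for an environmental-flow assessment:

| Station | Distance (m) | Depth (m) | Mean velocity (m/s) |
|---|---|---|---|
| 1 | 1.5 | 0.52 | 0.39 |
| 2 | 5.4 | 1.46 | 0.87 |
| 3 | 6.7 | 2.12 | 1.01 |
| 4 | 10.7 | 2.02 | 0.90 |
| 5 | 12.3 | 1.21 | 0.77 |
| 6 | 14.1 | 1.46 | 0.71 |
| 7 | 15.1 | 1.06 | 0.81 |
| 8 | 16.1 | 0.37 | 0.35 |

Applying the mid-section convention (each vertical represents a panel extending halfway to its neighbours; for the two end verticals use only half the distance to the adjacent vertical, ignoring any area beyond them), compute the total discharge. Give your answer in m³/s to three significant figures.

18.4 m³/s

w_1 = (5.4 − 1.5)/2 = 1.95 m; q_1 = 0.39 × 0.52 × 1.95 = 0.3955 m³/s
w_2 = (6.7 − 1.5)/2 = 2.6 m; q_2 = 0.87 × 1.46 × 2.6 = 3.303 m³/s
w_3 = (10.7 − 5.4)/2 = 2.65 m; q_3 = 1.01 × 2.12 × 2.65 = 5.674 m³/s
w_4 = (12.3 − 6.7)/2 = 2.8 m; q_4 = 0.90 × 2.02 × 2.8 = 5.090 m³/s
w_5 = (14.1 − 10.7)/2 = 1.7 m; q_5 = 0.77 × 1.21 × 1.7 = 1.584 m³/s
w_6 = (15.1 − 12.3)/2 = 1.4 m; q_6 = 0.71 × 1.46 × 1.4 = 1.451 m³/s
w_7 = (16.1 − 14.1)/2 = 1 m; q_7 = 0.81 × 1.06 × 1 = 0.8586 m³/s
w_8 = (16.1 − 15.1)/2 = 0.5 m; q_8 = 0.35 × 0.37 × 0.5 = 0.06475 m³/s
Q = Σ qᵢ = 18.42 m³/s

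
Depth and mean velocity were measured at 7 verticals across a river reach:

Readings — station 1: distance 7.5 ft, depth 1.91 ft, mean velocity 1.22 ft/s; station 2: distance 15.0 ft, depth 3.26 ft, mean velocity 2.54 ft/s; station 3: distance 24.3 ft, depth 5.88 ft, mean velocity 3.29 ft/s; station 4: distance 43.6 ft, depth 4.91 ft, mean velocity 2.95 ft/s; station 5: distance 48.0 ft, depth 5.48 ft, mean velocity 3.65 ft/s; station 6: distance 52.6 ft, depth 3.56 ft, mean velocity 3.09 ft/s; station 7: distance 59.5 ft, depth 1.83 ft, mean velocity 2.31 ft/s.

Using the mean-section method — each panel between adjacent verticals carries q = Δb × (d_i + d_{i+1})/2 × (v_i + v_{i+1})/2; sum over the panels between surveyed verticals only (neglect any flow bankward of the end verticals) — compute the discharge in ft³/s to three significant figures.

Panel 1-2: Δb = 7.5 ft, d̄ = (1.91+3.26)/2 = 2.585, v̄ = (1.22+2.54)/2 = 1.88 → q = 7.5×2.585×1.88 = 36.45 ft³/s
Panel 2-3: Δb = 9.3 ft, d̄ = (3.26+5.88)/2 = 4.57, v̄ = (2.54+3.29)/2 = 2.915 → q = 9.3×4.57×2.915 = 123.9 ft³/s
Panel 3-4: Δb = 19.3 ft, d̄ = (5.88+4.91)/2 = 5.395, v̄ = (3.29+2.95)/2 = 3.12 → q = 19.3×5.395×3.12 = 324.9 ft³/s
Panel 4-5: Δb = 4.4 ft, d̄ = (4.91+5.48)/2 = 5.195, v̄ = (2.95+3.65)/2 = 3.3 → q = 4.4×5.195×3.3 = 75.43 ft³/s
Panel 5-6: Δb = 4.6 ft, d̄ = (5.48+3.56)/2 = 4.52, v̄ = (3.65+3.09)/2 = 3.37 → q = 4.6×4.52×3.37 = 70.07 ft³/s
Panel 6-7: Δb = 6.9 ft, d̄ = (3.56+1.83)/2 = 2.695, v̄ = (3.09+2.31)/2 = 2.7 → q = 6.9×2.695×2.7 = 50.21 ft³/s
Q = Σ q = 680.9 ft³/s

681 ft³/s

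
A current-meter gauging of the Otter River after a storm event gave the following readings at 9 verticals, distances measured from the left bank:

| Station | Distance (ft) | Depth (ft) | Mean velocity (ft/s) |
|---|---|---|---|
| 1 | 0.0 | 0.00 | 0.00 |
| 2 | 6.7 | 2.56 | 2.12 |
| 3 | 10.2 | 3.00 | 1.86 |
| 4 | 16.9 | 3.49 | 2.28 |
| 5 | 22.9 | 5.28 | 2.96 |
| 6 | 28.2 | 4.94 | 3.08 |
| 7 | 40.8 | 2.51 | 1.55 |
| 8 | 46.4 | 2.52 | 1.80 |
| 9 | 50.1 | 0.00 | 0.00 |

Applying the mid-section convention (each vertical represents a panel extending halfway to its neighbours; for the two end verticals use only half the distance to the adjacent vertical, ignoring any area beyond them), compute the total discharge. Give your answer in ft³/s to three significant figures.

388 ft³/s

w_2 = (10.2 − 0.0)/2 = 5.1 ft; q_2 = 2.12 × 2.56 × 5.1 = 27.68 ft³/s
w_3 = (16.9 − 6.7)/2 = 5.1 ft; q_3 = 1.86 × 3.00 × 5.1 = 28.46 ft³/s
w_4 = (22.9 − 10.2)/2 = 6.35 ft; q_4 = 2.28 × 3.49 × 6.35 = 50.53 ft³/s
w_5 = (28.2 − 16.9)/2 = 5.65 ft; q_5 = 2.96 × 5.28 × 5.65 = 88.30 ft³/s
w_6 = (40.8 − 22.9)/2 = 8.95 ft; q_6 = 3.08 × 4.94 × 8.95 = 136.2 ft³/s
w_7 = (46.4 − 28.2)/2 = 9.1 ft; q_7 = 1.55 × 2.51 × 9.1 = 35.40 ft³/s
w_8 = (50.1 − 40.8)/2 = 4.65 ft; q_8 = 1.80 × 2.52 × 4.65 = 21.09 ft³/s
Stations 1, 9 contribute zero (depth or velocity is 0).
Q = Σ qᵢ = 387.6 ft³/s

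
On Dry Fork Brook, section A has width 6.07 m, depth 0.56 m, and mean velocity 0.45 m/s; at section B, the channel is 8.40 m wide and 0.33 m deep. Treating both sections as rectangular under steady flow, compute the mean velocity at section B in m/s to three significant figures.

0.552 m/s

Q = A₁V₁ = (6.07×0.56) × 0.45 = 1.530 m³/s
A₂ = 8.40 × 0.33 = 2.772 m²
V₂ = Q/A₂ = 1.530/2.772 = 0.5518 m/s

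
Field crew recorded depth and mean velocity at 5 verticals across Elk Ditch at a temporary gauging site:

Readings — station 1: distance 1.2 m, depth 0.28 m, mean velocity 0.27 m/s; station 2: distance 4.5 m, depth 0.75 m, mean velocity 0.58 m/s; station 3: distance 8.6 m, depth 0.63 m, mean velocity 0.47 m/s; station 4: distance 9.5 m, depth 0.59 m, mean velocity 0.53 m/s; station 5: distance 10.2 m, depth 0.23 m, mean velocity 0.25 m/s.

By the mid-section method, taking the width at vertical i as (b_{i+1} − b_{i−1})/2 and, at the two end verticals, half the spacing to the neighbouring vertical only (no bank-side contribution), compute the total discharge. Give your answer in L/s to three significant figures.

w_1 = (4.5 − 1.2)/2 = 1.65 m; q_1 = 0.27 × 0.28 × 1.65 = 0.1247 m³/s
w_2 = (8.6 − 1.2)/2 = 3.7 m; q_2 = 0.58 × 0.75 × 3.7 = 1.610 m³/s
w_3 = (9.5 − 4.5)/2 = 2.5 m; q_3 = 0.47 × 0.63 × 2.5 = 0.7403 m³/s
w_4 = (10.2 − 8.6)/2 = 0.8 m; q_4 = 0.53 × 0.59 × 0.8 = 0.2502 m³/s
w_5 = (10.2 − 9.5)/2 = 0.35 m; q_5 = 0.25 × 0.23 × 0.35 = 0.02013 m³/s
Q = Σ qᵢ = 2.745 m³/s
= 2.745 × 1000 = 2745 L/s

2740 L/s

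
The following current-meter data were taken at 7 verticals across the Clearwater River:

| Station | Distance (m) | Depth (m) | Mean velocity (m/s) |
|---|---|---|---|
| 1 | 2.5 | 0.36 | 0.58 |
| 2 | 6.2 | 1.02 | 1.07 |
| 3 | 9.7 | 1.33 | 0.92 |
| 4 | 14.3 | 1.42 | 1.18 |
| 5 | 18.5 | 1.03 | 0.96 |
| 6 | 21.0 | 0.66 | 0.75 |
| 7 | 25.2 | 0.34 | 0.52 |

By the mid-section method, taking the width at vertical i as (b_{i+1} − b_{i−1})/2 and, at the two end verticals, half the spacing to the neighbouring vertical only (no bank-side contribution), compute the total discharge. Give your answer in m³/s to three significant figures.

w_1 = (6.2 − 2.5)/2 = 1.85 m; q_1 = 0.58 × 0.36 × 1.85 = 0.3863 m³/s
w_2 = (9.7 − 2.5)/2 = 3.6 m; q_2 = 1.07 × 1.02 × 3.6 = 3.929 m³/s
w_3 = (14.3 − 6.2)/2 = 4.05 m; q_3 = 0.92 × 1.33 × 4.05 = 4.956 m³/s
w_4 = (18.5 − 9.7)/2 = 4.4 m; q_4 = 1.18 × 1.42 × 4.4 = 7.373 m³/s
w_5 = (21.0 − 14.3)/2 = 3.35 m; q_5 = 0.96 × 1.03 × 3.35 = 3.312 m³/s
w_6 = (25.2 − 18.5)/2 = 3.35 m; q_6 = 0.75 × 0.66 × 3.35 = 1.658 m³/s
w_7 = (25.2 − 21.0)/2 = 2.1 m; q_7 = 0.52 × 0.34 × 2.1 = 0.3713 m³/s
Q = Σ qᵢ = 21.99 m³/s

22.0 m³/s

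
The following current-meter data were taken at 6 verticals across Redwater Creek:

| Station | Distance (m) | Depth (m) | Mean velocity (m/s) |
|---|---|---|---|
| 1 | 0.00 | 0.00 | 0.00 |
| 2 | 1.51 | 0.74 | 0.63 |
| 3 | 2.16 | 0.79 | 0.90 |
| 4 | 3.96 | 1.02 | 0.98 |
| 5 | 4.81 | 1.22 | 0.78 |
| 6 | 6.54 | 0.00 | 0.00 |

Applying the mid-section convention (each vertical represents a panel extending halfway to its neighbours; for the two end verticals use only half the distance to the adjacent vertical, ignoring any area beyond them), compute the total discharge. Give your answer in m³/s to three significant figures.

w_2 = (2.16 − 0.00)/2 = 1.08 m; q_2 = 0.63 × 0.74 × 1.08 = 0.5035 m³/s
w_3 = (3.96 − 1.51)/2 = 1.225 m; q_3 = 0.90 × 0.79 × 1.225 = 0.8710 m³/s
w_4 = (4.81 − 2.16)/2 = 1.325 m; q_4 = 0.98 × 1.02 × 1.325 = 1.324 m³/s
w_5 = (6.54 − 3.96)/2 = 1.29 m; q_5 = 0.78 × 1.22 × 1.29 = 1.228 m³/s
Stations 1, 6 contribute zero (depth or velocity is 0).
Q = Σ qᵢ = 3.927 m³/s

3.93 m³/s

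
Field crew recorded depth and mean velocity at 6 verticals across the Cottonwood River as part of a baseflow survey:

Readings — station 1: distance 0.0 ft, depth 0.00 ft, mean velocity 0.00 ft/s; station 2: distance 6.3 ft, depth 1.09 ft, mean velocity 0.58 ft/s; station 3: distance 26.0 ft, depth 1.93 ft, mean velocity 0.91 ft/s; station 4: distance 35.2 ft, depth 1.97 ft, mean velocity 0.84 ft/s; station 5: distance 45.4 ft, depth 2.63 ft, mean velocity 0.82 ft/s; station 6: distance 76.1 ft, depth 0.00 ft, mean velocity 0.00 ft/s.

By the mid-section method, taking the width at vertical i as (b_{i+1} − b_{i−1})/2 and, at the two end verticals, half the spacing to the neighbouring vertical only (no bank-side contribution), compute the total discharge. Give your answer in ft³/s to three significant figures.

w_2 = (26.0 − 0.0)/2 = 13 ft; q_2 = 0.58 × 1.09 × 13 = 8.219 ft³/s
w_3 = (35.2 − 6.3)/2 = 14.45 ft; q_3 = 0.91 × 1.93 × 14.45 = 25.38 ft³/s
w_4 = (45.4 − 26.0)/2 = 9.7 ft; q_4 = 0.84 × 1.97 × 9.7 = 16.05 ft³/s
w_5 = (76.1 − 35.2)/2 = 20.45 ft; q_5 = 0.82 × 2.63 × 20.45 = 44.10 ft³/s
Stations 1, 6 contribute zero (depth or velocity is 0).
Q = Σ qᵢ = 93.75 ft³/s

93.8 ft³/s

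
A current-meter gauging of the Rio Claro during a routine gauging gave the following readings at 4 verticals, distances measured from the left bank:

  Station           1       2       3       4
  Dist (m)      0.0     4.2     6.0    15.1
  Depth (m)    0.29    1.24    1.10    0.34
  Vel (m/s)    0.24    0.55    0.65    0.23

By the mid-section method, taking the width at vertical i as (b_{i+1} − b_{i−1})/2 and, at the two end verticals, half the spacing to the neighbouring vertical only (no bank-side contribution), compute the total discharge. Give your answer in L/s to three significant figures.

6440 L/s

w_1 = (4.2 − 0.0)/2 = 2.1 m; q_1 = 0.24 × 0.29 × 2.1 = 0.1462 m³/s
w_2 = (6.0 − 0.0)/2 = 3 m; q_2 = 0.55 × 1.24 × 3 = 2.046 m³/s
w_3 = (15.1 − 4.2)/2 = 5.45 m; q_3 = 0.65 × 1.10 × 5.45 = 3.897 m³/s
w_4 = (15.1 − 6.0)/2 = 4.55 m; q_4 = 0.23 × 0.34 × 4.55 = 0.3558 m³/s
Q = Σ qᵢ = 6.445 m³/s
= 6.445 × 1000 = 6445 L/s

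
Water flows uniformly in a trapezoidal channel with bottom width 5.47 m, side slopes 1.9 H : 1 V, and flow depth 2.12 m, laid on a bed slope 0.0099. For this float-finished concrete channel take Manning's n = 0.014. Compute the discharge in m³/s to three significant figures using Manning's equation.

178 m³/s

A = (b + z·y)·y = (5.47 + 1.9×2.12)×2.12 = 20.14 m²
P = b + 2y√(1+z²) = 5.47 + 2×2.12×√(1+1.9²) = 14.57 m
R = A/P = 20.14/14.57 = 1.382 m
Q = (1/n)·A·R^(2/3)·S^(1/2) = (1/0.014) × 20.14 × 1.382^(2/3) × 0.0099^(1/2) = 177.5 m³/s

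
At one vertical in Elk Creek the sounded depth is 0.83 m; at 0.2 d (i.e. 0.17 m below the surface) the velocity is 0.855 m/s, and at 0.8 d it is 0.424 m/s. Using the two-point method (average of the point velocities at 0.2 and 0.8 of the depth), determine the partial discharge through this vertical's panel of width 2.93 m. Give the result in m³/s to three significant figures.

1.56 m³/s

v̄ = (0.855 + 0.424) / 2 = 0.6395 m/s
q = v̄ × d × w = 0.6395 × 0.83 × 2.93 = 1.555 m³/s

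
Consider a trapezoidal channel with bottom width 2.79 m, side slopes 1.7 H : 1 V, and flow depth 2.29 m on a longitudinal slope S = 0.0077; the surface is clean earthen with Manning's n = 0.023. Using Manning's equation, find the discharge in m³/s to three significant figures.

69.3 m³/s

A = (b + z·y)·y = (2.79 + 1.7×2.29)×2.29 = 15.30 m²
P = b + 2y√(1+z²) = 2.79 + 2×2.29×√(1+1.7²) = 11.82 m
R = A/P = 15.30/11.82 = 1.294 m
Q = (1/n)·A·R^(2/3)·S^(1/2) = (1/0.023) × 15.30 × 1.294^(2/3) × 0.0077^(1/2) = 69.35 m³/s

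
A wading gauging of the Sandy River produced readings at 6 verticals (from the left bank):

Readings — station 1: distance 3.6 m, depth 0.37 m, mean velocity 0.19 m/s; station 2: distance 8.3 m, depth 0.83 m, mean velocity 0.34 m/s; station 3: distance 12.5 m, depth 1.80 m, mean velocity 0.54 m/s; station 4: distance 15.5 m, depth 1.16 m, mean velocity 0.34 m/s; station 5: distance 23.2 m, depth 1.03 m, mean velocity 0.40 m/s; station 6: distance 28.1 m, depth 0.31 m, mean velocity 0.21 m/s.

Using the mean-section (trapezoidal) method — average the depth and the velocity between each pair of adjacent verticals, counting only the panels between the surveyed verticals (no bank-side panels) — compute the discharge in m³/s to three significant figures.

9.25 m³/s

Panel 1-2: Δb = 4.7 m, d̄ = (0.37+0.83)/2 = 0.6, v̄ = (0.19+0.34)/2 = 0.265 → q = 4.7×0.6×0.265 = 0.7473 m³/s
Panel 2-3: Δb = 4.2 m, d̄ = (0.83+1.80)/2 = 1.315, v̄ = (0.34+0.54)/2 = 0.44 → q = 4.2×1.315×0.44 = 2.430 m³/s
Panel 3-4: Δb = 3 m, d̄ = (1.80+1.16)/2 = 1.48, v̄ = (0.54+0.34)/2 = 0.44 → q = 3×1.48×0.44 = 1.954 m³/s
Panel 4-5: Δb = 7.7 m, d̄ = (1.16+1.03)/2 = 1.095, v̄ = (0.34+0.40)/2 = 0.37 → q = 7.7×1.095×0.37 = 3.120 m³/s
Panel 5-6: Δb = 4.9 m, d̄ = (1.03+0.31)/2 = 0.67, v̄ = (0.40+0.21)/2 = 0.305 → q = 4.9×0.67×0.305 = 1.001 m³/s
Q = Σ q = 9.252 m³/s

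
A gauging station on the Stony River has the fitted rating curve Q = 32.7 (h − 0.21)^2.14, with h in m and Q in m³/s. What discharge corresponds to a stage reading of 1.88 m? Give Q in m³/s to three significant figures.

98.0 m³/s

Q = 32.7 × (1.88 − 0.21)^2.14 = 32.7 × 1.67^2.14 = 97.99 m³/s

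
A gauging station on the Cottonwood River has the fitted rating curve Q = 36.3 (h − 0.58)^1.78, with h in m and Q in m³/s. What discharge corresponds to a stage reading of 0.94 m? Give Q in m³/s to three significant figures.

5.89 m³/s

Q = 36.3 × (0.94 − 0.58)^1.78 = 36.3 × 0.36^1.78 = 5.890 m³/s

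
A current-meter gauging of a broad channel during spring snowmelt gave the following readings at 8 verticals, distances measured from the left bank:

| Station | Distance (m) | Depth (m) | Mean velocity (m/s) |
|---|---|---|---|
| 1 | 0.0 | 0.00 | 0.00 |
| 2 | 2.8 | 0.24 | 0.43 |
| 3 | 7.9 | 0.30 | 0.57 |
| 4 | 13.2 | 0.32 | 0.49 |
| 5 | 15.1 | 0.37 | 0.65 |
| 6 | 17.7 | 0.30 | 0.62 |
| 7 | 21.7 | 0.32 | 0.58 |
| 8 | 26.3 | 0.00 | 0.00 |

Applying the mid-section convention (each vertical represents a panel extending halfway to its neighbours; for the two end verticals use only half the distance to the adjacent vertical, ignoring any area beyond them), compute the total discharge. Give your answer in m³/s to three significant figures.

w_2 = (7.9 − 0.0)/2 = 3.95 m; q_2 = 0.43 × 0.24 × 3.95 = 0.4076 m³/s
w_3 = (13.2 − 2.8)/2 = 5.2 m; q_3 = 0.57 × 0.30 × 5.2 = 0.8892 m³/s
w_4 = (15.1 − 7.9)/2 = 3.6 m; q_4 = 0.49 × 0.32 × 3.6 = 0.5645 m³/s
w_5 = (17.7 − 13.2)/2 = 2.25 m; q_5 = 0.65 × 0.37 × 2.25 = 0.5411 m³/s
w_6 = (21.7 − 15.1)/2 = 3.3 m; q_6 = 0.62 × 0.30 × 3.3 = 0.6138 m³/s
w_7 = (26.3 − 17.7)/2 = 4.3 m; q_7 = 0.58 × 0.32 × 4.3 = 0.7981 m³/s
Stations 1, 8 contribute zero (depth or velocity is 0).
Q = Σ qᵢ = 3.814 m³/s

3.81 m³/s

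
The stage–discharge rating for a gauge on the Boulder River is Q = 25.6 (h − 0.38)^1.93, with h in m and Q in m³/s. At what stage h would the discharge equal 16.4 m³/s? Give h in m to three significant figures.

h − h₀ = (Q/C)^(1/b) = (16.4/25.6)^(1/1.93) = 0.7940 m
h = 0.38 + 0.7940 = 1.174 m

1.17 m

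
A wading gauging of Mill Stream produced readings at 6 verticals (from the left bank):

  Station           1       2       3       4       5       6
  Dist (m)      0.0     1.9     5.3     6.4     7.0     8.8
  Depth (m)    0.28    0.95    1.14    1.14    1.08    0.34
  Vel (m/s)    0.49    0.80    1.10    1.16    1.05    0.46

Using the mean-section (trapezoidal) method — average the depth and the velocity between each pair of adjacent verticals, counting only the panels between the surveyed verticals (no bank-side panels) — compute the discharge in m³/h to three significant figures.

Panel 1-2: Δb = 1.9 m, d̄ = (0.28+0.95)/2 = 0.615, v̄ = (0.49+0.80)/2 = 0.645 → q = 1.9×0.615×0.645 = 0.7537 m³/s
Panel 2-3: Δb = 3.4 m, d̄ = (0.95+1.14)/2 = 1.045, v̄ = (0.80+1.10)/2 = 0.95 → q = 3.4×1.045×0.95 = 3.375 m³/s
Panel 3-4: Δb = 1.1 m, d̄ = (1.14+1.14)/2 = 1.14, v̄ = (1.10+1.16)/2 = 1.13 → q = 1.1×1.14×1.13 = 1.417 m³/s
Panel 4-5: Δb = 0.6 m, d̄ = (1.14+1.08)/2 = 1.11, v̄ = (1.16+1.05)/2 = 1.105 → q = 0.6×1.11×1.105 = 0.7359 m³/s
Panel 5-6: Δb = 1.8 m, d̄ = (1.08+0.34)/2 = 0.71, v̄ = (1.05+0.46)/2 = 0.755 → q = 1.8×0.71×0.755 = 0.9649 m³/s
Q = Σ q = 7.247 m³/s
= 7.247 × 3600 = 26090 m³/h

26100 m³/h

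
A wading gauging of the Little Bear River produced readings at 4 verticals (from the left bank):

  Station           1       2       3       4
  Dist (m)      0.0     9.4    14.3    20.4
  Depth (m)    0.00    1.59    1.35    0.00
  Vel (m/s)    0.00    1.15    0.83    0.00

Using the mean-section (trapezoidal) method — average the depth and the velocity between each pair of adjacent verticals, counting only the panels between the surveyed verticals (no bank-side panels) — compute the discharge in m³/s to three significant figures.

Panel 1-2: Δb = 9.4 m, d̄ = (0.00+1.59)/2 = 0.795, v̄ = (0.00+1.15)/2 = 0.575 → q = 9.4×0.795×0.575 = 4.297 m³/s
Panel 2-3: Δb = 4.9 m, d̄ = (1.59+1.35)/2 = 1.47, v̄ = (1.15+0.83)/2 = 0.99 → q = 4.9×1.47×0.99 = 7.131 m³/s
Panel 3-4: Δb = 6.1 m, d̄ = (1.35+0.00)/2 = 0.675, v̄ = (0.83+0.00)/2 = 0.415 → q = 6.1×0.675×0.415 = 1.709 m³/s
Q = Σ q = 13.14 m³/s

13.1 m³/s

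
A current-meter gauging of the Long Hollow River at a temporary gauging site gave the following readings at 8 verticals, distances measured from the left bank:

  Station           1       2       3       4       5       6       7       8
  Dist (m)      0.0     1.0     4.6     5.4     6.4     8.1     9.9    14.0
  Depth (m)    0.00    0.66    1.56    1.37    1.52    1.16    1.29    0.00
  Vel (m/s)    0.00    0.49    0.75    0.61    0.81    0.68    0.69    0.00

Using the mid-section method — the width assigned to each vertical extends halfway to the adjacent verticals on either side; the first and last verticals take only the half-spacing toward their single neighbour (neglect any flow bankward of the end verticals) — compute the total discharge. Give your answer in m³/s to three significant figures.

w_2 = (4.6 − 0.0)/2 = 2.3 m; q_2 = 0.49 × 0.66 × 2.3 = 0.7438 m³/s
w_3 = (5.4 − 1.0)/2 = 2.2 m; q_3 = 0.75 × 1.56 × 2.2 = 2.574 m³/s
w_4 = (6.4 − 4.6)/2 = 0.9 m; q_4 = 0.61 × 1.37 × 0.9 = 0.7521 m³/s
w_5 = (8.1 − 5.4)/2 = 1.35 m; q_5 = 0.81 × 1.52 × 1.35 = 1.662 m³/s
w_6 = (9.9 − 6.4)/2 = 1.75 m; q_6 = 0.68 × 1.16 × 1.75 = 1.380 m³/s
w_7 = (14.0 − 8.1)/2 = 2.95 m; q_7 = 0.69 × 1.29 × 2.95 = 2.626 m³/s
Stations 1, 8 contribute zero (depth or velocity is 0).
Q = Σ qᵢ = 9.738 m³/s

9.74 m³/s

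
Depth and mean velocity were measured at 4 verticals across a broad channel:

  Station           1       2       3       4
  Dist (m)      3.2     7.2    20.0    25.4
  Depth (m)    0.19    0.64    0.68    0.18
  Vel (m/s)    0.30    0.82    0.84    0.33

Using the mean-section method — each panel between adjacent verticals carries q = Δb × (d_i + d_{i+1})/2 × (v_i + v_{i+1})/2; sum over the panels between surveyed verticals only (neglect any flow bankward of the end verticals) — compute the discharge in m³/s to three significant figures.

Panel 1-2: Δb = 4 m, d̄ = (0.19+0.64)/2 = 0.415, v̄ = (0.30+0.82)/2 = 0.56 → q = 4×0.415×0.56 = 0.9296 m³/s
Panel 2-3: Δb = 12.8 m, d̄ = (0.64+0.68)/2 = 0.66, v̄ = (0.82+0.84)/2 = 0.83 → q = 12.8×0.66×0.83 = 7.012 m³/s
Panel 3-4: Δb = 5.4 m, d̄ = (0.68+0.18)/2 = 0.43, v̄ = (0.84+0.33)/2 = 0.585 → q = 5.4×0.43×0.585 = 1.358 m³/s
Q = Σ q = 9.300 m³/s

9.30 m³/s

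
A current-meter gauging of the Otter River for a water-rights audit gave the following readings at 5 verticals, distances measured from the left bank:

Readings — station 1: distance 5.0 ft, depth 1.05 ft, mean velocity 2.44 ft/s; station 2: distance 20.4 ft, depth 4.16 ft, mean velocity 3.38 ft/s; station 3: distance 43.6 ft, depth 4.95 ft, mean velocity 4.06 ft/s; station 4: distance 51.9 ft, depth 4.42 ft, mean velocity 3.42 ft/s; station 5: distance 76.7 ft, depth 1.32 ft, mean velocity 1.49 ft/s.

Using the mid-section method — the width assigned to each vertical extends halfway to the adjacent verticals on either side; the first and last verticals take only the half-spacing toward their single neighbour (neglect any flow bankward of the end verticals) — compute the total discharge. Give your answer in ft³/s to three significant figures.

882 ft³/s

w_1 = (20.4 − 5.0)/2 = 7.7 ft; q_1 = 2.44 × 1.05 × 7.7 = 19.73 ft³/s
w_2 = (43.6 − 5.0)/2 = 19.3 ft; q_2 = 3.38 × 4.16 × 19.3 = 271.4 ft³/s
w_3 = (51.9 − 20.4)/2 = 15.75 ft; q_3 = 4.06 × 4.95 × 15.75 = 316.5 ft³/s
w_4 = (76.7 − 43.6)/2 = 16.55 ft; q_4 = 3.42 × 4.42 × 16.55 = 250.2 ft³/s
w_5 = (76.7 − 51.9)/2 = 12.4 ft; q_5 = 1.49 × 1.32 × 12.4 = 24.39 ft³/s
Q = Σ qᵢ = 882.2 ft³/s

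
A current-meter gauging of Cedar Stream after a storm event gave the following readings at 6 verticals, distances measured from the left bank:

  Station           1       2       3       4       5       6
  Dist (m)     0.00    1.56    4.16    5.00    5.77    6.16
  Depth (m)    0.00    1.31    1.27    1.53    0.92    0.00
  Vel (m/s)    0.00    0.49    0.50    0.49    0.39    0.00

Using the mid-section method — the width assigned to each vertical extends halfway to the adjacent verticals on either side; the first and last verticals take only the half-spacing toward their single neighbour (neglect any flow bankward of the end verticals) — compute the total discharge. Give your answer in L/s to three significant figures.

w_2 = (4.16 − 0.00)/2 = 2.08 m; q_2 = 0.49 × 1.31 × 2.08 = 1.335 m³/s
w_3 = (5.00 − 1.56)/2 = 1.72 m; q_3 = 0.50 × 1.27 × 1.72 = 1.092 m³/s
w_4 = (5.77 − 4.16)/2 = 0.805 m; q_4 = 0.49 × 1.53 × 0.805 = 0.6035 m³/s
w_5 = (6.16 − 5.00)/2 = 0.58 m; q_5 = 0.39 × 0.92 × 0.58 = 0.2081 m³/s
Stations 1, 6 contribute zero (depth or velocity is 0).
Q = Σ qᵢ = 3.239 m³/s
= 3.239 × 1000 = 3239 L/s

3240 L/s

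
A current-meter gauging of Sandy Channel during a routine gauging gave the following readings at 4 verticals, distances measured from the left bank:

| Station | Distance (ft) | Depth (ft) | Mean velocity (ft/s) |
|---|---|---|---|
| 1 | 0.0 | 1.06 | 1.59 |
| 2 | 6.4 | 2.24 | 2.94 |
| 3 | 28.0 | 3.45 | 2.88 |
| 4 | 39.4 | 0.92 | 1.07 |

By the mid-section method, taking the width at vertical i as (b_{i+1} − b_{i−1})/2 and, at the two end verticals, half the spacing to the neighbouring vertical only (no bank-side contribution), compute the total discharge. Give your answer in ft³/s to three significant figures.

w_1 = (6.4 − 0.0)/2 = 3.2 ft; q_1 = 1.59 × 1.06 × 3.2 = 5.393 ft³/s
w_2 = (28.0 − 0.0)/2 = 14 ft; q_2 = 2.94 × 2.24 × 14 = 92.20 ft³/s
w_3 = (39.4 − 6.4)/2 = 16.5 ft; q_3 = 2.88 × 3.45 × 16.5 = 163.9 ft³/s
w_4 = (39.4 − 28.0)/2 = 5.7 ft; q_4 = 1.07 × 0.92 × 5.7 = 5.611 ft³/s
Q = Σ qᵢ = 267.1 ft³/s

267 ft³/s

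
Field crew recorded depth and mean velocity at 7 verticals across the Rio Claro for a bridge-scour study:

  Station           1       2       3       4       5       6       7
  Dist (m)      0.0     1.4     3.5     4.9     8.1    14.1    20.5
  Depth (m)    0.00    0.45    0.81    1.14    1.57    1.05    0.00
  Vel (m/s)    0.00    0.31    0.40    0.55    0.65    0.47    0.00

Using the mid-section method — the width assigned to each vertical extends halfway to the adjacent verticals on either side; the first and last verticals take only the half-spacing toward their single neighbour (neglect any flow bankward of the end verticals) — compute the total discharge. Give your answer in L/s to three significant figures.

w_2 = (3.5 − 0.0)/2 = 1.75 m; q_2 = 0.31 × 0.45 × 1.75 = 0.2441 m³/s
w_3 = (4.9 − 1.4)/2 = 1.75 m; q_3 = 0.40 × 0.81 × 1.75 = 0.5670 m³/s
w_4 = (8.1 − 3.5)/2 = 2.3 m; q_4 = 0.55 × 1.14 × 2.3 = 1.442 m³/s
w_5 = (14.1 − 4.9)/2 = 4.6 m; q_5 = 0.65 × 1.57 × 4.6 = 4.694 m³/s
w_6 = (20.5 − 8.1)/2 = 6.2 m; q_6 = 0.47 × 1.05 × 6.2 = 3.060 m³/s
Stations 1, 7 contribute zero (depth or velocity is 0).
Q = Σ qᵢ = 10.01 m³/s
= 10.01 × 1000 = 10010 L/s

10000 L/s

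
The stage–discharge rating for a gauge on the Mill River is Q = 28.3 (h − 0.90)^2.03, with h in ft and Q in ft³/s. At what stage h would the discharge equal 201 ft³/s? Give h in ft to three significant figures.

3.53 ft

h − h₀ = (Q/C)^(1/b) = (201/28.3)^(1/2.03) = 2.627 ft
h = 0.90 + 2.627 = 3.527 ft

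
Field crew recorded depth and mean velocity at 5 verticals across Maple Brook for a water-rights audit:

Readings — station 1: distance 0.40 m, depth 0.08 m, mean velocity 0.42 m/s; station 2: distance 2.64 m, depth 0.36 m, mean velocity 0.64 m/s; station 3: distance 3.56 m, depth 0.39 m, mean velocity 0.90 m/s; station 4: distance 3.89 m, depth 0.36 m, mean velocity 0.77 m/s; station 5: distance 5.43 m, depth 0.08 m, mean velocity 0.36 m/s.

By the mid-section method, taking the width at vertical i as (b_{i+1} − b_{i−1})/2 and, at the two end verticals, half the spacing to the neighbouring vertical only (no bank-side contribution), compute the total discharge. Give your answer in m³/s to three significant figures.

0.902 m³/s

w_1 = (2.64 − 0.40)/2 = 1.12 m; q_1 = 0.42 × 0.08 × 1.12 = 0.03763 m³/s
w_2 = (3.56 − 0.40)/2 = 1.58 m; q_2 = 0.64 × 0.36 × 1.58 = 0.3640 m³/s
w_3 = (3.89 − 2.64)/2 = 0.625 m; q_3 = 0.90 × 0.39 × 0.625 = 0.2194 m³/s
w_4 = (5.43 − 3.56)/2 = 0.935 m; q_4 = 0.77 × 0.36 × 0.935 = 0.2592 m³/s
w_5 = (5.43 − 3.89)/2 = 0.77 m; q_5 = 0.36 × 0.08 × 0.77 = 0.02218 m³/s
Q = Σ qᵢ = 0.9024 m³/s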